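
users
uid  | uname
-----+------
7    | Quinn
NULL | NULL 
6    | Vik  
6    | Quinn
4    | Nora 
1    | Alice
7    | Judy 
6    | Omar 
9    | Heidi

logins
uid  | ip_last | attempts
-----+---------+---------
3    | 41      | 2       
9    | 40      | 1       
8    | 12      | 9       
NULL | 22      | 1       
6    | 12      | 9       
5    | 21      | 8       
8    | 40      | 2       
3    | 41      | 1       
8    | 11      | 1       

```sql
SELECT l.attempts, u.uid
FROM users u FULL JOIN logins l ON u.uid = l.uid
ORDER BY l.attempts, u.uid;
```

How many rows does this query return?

16

FULL OUTER JOIN keeps every row from both sides; unmatched rows get NULL for the other side's columns.
Matching on u.uid = l.uid. A NULL in a compared column never satisfies the condition.
- u row (uid=7): no match → kept, l columns NULL.
- u row (uid=NULL): no match → kept, l columns NULL.
- u row (uid=6): matches 1 l row(s) → 1 output row(s).
- u row (uid=6): matches 1 l row(s) → 1 output row(s).
- u row (uid=4): no match → kept, l columns NULL.
- u row (uid=1): no match → kept, l columns NULL.
- u row (uid=7): no match → kept, l columns NULL.
- u row (uid=6): matches 1 l row(s) → 1 output row(s).
- u row (uid=9): matches 1 l row(s) → 1 output row(s).
- 7 row(s) from l found no u partner → padded with NULL.
Total: 4 matched + 12 padded = 16 rows.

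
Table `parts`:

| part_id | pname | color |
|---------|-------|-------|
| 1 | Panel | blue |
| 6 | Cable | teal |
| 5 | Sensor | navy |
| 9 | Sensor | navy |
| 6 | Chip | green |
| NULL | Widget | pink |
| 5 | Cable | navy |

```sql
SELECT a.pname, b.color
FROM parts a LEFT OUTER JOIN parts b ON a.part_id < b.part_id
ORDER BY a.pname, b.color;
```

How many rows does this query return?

15

LEFT JOIN keeps every row from `parts a`; unmatched rows get NULL for `parts b`'s columns.
Matching on a.part_id < b.part_id. A NULL in a compared column never satisfies the condition.
- part_id=1: 5 matching b row(s), so 5 row(s) emitted.
- part_id=6: 1 matching b row(s), so 1 row(s) emitted.
- part_id=5: 3 matching b row(s), so 3 row(s) emitted.
- part_id=9: no b row matches, row kept with b columns NULL.
- part_id=6: 1 matching b row(s), so 1 row(s) emitted.
- part_id=NULL: no b row matches, row kept with b columns NULL.
- part_id=5: 3 matching b row(s), so 3 row(s) emitted.
Total: 13 matched + 2 padded = 15 rows.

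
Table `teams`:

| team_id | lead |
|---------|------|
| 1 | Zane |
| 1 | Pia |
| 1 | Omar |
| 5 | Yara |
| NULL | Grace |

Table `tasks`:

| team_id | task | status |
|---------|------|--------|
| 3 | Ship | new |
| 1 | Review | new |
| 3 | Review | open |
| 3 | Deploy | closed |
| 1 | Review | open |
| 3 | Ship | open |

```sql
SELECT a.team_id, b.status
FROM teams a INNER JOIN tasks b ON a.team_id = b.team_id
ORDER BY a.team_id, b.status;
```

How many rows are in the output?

INNER JOIN keeps only pairs where the ON condition holds.
Matching on a.team_id = b.team_id. A NULL in a compared column never satisfies the condition.
- a row (team_id=1): matches 2 b row(s) → 2 output row(s).
- a row (team_id=1): matches 2 b row(s) → 2 output row(s).
- a row (team_id=1): matches 2 b row(s) → 2 output row(s).
- a row (team_id=5): no match → dropped.
- a row (team_id=NULL): no match → dropped.
Total: 6 rows.

6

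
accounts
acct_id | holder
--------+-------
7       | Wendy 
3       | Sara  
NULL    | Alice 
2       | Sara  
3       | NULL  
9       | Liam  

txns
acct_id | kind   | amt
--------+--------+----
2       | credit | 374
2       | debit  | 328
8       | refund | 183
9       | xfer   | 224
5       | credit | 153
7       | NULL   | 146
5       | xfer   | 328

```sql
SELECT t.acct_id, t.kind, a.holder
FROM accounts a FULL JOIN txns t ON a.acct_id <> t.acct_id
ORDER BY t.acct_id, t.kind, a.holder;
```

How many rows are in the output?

32

FULL OUTER JOIN keeps every row from both sides; unmatched rows get NULL for the other side's columns.
Matching on a.acct_id <> t.acct_id. A NULL in a compared column never satisfies the condition.
Matched pairs: 31; unmatched a rows kept: 1; unmatched t rows kept: 0.
Total: 31 matched + 1 padded = 32 rows.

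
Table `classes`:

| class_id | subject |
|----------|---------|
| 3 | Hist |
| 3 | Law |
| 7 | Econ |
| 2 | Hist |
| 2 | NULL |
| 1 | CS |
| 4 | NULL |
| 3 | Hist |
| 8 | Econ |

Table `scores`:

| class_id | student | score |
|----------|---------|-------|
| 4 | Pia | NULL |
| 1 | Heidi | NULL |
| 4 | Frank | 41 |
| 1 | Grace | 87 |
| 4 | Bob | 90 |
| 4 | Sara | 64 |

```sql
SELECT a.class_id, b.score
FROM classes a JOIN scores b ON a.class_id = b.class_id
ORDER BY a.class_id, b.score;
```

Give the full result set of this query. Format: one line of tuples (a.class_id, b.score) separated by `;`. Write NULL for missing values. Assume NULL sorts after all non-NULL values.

INNER JOIN keeps only pairs where the ON condition holds.
Matching on a.class_id = b.class_id.
- a[0] class_id=3 → no match; dropped.
- a[1] class_id=3 → no match; dropped.
- a[2] class_id=7 → no match; dropped.
- a[3] class_id=2 → no match; dropped.
- a[4] class_id=2 → no match; dropped.
- a[5] class_id=1 → 2 match(es) in b → 2 row(s).
- a[6] class_id=4 → 4 match(es) in b → 4 row(s).
- a[7] class_id=3 → no match; dropped.
- a[8] class_id=8 → no match; dropped.
After projecting and ordering:
a.class_id | b.score
1 | 87
1 | NULL
4 | 41
4 | 64
4 | 90
4 | NULL

(1, 87); (1, NULL); (4, 41); (4, 64); (4, 90); (4, NULL)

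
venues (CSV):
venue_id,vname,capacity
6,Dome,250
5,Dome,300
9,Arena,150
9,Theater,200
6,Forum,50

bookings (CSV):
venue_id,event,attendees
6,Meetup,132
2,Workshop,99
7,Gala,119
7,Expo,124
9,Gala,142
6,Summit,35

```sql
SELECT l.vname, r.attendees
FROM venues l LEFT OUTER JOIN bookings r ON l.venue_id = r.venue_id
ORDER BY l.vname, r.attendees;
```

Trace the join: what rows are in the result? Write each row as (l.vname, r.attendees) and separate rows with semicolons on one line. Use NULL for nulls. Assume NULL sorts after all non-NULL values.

LEFT JOIN keeps every row from `venues`; unmatched rows get NULL for `bookings`'s columns.
Matching on l.venue_id = r.venue_id.
- l (venue_id=6) pairs with 2 row(s) of r.
- l (venue_id=5) has no partner → padded with NULL.
- l (venue_id=9) pairs with 1 row(s) of r.
- l (venue_id=9) pairs with 1 row(s) of r.
- l (venue_id=6) pairs with 2 row(s) of r.
After projecting and ordering:
l.vname | r.attendees
Arena | 142
Dome | 35
Dome | 132
Dome | NULL
Forum | 35
Forum | 132
Theater | 142

(Arena, 142); (Dome, 35); (Dome, 132); (Dome, NULL); (Forum, 35); (Forum, 132); (Theater, 142)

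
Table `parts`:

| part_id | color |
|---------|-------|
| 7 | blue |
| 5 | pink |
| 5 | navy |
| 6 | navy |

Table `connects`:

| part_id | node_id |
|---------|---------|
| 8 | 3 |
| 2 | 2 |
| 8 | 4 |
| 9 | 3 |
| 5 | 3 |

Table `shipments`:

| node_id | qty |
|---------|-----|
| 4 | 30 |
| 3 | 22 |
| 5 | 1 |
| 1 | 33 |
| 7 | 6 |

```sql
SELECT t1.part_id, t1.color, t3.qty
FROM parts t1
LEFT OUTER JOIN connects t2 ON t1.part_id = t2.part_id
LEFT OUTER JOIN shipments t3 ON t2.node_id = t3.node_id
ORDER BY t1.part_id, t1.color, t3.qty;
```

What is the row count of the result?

4

Joins associate left-to-right: parts LEFT JOIN connects on part_id gives 4 intermediate row(s).
Then LEFT JOIN `shipments t3` on node_id: each of those 4 rows is kept; rows whose t2.node_id has no match in t3 get NULL for t3's columns.
Result: 4 row(s).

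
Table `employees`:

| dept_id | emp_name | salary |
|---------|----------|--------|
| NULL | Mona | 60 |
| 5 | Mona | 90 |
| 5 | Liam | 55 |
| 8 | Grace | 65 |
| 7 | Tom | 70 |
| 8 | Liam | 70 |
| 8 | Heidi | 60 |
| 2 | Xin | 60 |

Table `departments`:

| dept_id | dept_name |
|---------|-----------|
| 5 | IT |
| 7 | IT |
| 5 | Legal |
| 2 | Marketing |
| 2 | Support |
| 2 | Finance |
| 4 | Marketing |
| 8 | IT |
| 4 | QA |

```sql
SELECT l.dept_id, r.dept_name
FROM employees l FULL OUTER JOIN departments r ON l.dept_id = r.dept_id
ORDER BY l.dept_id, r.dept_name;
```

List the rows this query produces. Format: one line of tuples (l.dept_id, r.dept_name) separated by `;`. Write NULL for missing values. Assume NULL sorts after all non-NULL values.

FULL OUTER JOIN keeps every row from both sides; unmatched rows get NULL for the other side's columns.
Matching on l.dept_id = r.dept_id. A NULL in a compared column never satisfies the condition.
- l (dept_id=NULL) has no partner → padded with NULL.
- l (dept_id=5) pairs with 2 row(s) of r.
- l (dept_id=5) pairs with 2 row(s) of r.
- l (dept_id=8) pairs with 1 row(s) of r.
- l (dept_id=7) pairs with 1 row(s) of r.
- l (dept_id=8) pairs with 1 row(s) of r.
- l (dept_id=8) pairs with 1 row(s) of r.
- l (dept_id=2) pairs with 3 row(s) of r.
- 2 r row(s) had no l match → kept, l columns NULL.

(2, Finance); (2, Marketing); (2, Support); (5, IT); (5, IT); (5, Legal); (5, Legal); (7, IT); (8, IT); (8, IT); (8, IT); (NULL, Marketing); (NULL, QA); (NULL, NULL)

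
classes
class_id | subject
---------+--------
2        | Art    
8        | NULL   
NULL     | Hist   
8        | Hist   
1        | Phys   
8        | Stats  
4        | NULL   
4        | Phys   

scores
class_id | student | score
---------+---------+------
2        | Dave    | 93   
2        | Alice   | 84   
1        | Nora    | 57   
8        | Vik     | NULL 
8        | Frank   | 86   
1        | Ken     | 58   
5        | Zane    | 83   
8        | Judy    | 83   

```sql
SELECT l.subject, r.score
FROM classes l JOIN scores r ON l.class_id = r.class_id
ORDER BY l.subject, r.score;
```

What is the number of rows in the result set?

INNER JOIN keeps only pairs where the ON condition holds.
Matching on l.class_id = r.class_id. A NULL in a compared column never satisfies the condition.
Matched pairs: 13.
Total: 13 rows.

13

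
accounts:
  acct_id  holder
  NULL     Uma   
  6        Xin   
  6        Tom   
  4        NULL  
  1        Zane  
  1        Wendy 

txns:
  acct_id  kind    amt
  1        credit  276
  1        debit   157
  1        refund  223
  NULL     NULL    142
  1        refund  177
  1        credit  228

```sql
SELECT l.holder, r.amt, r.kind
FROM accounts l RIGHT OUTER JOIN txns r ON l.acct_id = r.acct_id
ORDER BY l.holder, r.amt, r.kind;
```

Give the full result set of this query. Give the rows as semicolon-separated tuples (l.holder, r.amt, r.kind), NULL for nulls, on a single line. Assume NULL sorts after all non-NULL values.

(Wendy, 157, debit); (Wendy, 177, refund); (Wendy, 223, refund); (Wendy, 228, credit); (Wendy, 276, credit); (Zane, 157, debit); (Zane, 177, refund); (Zane, 223, refund); (Zane, 228, credit); (Zane, 276, credit); (NULL, 142, NULL)

RIGHT JOIN keeps every row from `txns`; unmatched rows get NULL for `accounts`'s columns.
Matching on l.acct_id = r.acct_id. A NULL in a compared column never satisfies the condition.
- l row (acct_id=NULL): no match.
- l row (acct_id=6): no match.
- l row (acct_id=6): no match.
- l row (acct_id=4): no match.
- l row (acct_id=1): matches 5 r row(s) → 5 output row(s).
- l row (acct_id=1): matches 5 r row(s) → 5 output row(s).
- 1 r row(s) had no l match → kept, l columns NULL.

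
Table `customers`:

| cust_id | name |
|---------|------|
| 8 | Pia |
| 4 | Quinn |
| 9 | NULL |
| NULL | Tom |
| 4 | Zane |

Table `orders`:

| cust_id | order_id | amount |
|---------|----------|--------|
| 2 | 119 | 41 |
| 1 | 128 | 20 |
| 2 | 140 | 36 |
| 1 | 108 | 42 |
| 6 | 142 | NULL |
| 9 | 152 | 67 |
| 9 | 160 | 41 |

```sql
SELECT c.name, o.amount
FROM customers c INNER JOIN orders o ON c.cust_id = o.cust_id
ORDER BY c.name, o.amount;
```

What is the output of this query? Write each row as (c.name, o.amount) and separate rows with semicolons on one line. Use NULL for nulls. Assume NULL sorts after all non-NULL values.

INNER JOIN keeps only pairs where the ON condition holds.
Matching on c.cust_id = o.cust_id. A NULL in a compared column never satisfies the condition.
Matched pairs: 2.

(NULL, 41); (NULL, 67)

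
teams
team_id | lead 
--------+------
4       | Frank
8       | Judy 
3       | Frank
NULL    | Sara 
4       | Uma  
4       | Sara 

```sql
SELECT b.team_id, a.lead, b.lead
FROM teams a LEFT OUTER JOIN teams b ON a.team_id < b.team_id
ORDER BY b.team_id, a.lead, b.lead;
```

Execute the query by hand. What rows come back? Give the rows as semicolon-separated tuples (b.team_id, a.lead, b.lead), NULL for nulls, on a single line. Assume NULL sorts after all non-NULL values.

LEFT JOIN keeps every row from `teams a`; unmatched rows get NULL for `teams b`'s columns.
Matching on a.team_id < b.team_id. A NULL in a compared column never satisfies the condition.
Matched pairs: 7; unmatched a rows kept: 2.

(4, Frank, Frank); (4, Frank, Sara); (4, Frank, Uma); (8, Frank, Judy); (8, Frank, Judy); (8, Sara, Judy); (8, Uma, Judy); (NULL, Judy, NULL); (NULL, Sara, NULL)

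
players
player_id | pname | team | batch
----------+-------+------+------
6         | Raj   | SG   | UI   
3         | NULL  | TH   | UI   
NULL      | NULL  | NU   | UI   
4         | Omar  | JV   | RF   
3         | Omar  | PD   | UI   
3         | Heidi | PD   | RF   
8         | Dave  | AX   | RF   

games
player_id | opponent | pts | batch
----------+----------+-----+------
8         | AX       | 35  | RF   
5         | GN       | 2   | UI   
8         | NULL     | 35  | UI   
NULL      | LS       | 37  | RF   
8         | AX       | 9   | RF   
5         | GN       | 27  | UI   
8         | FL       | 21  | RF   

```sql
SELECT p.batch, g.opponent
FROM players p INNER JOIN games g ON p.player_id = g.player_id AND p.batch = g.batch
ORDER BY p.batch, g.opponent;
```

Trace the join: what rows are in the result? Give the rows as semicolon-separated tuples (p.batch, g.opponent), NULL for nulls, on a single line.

(RF, AX); (RF, AX); (RF, FL)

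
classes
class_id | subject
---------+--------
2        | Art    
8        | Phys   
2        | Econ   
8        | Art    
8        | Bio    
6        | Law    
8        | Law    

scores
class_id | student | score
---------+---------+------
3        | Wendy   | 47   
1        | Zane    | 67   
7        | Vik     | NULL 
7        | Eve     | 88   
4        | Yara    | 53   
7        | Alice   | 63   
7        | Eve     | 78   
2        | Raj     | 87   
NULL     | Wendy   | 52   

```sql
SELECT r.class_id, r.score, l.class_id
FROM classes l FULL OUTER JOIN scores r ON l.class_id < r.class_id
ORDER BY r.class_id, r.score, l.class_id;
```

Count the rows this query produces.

23

FULL OUTER JOIN keeps every row from both sides; unmatched rows get NULL for the other side's columns.
Matching on l.class_id < r.class_id. A NULL in a compared column never satisfies the condition.
- l row (class_id=2): matches 6 r row(s) → 6 output row(s).
- l row (class_id=8): no match → kept, r columns NULL.
- l row (class_id=2): matches 6 r row(s) → 6 output row(s).
- l row (class_id=8): no match → kept, r columns NULL.
- l row (class_id=8): no match → kept, r columns NULL.
- l row (class_id=6): matches 4 r row(s) → 4 output row(s).
- l row (class_id=8): no match → kept, r columns NULL.
- 3 row(s) from r found no l partner → padded with NULL.
Total: 16 matched + 7 padded = 23 rows.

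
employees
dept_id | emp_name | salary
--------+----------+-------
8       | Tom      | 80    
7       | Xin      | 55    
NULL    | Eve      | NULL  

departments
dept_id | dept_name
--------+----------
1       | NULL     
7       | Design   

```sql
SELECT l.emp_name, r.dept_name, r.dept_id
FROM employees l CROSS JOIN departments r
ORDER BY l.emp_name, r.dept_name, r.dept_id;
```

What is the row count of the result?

6

CROSS JOIN pairs every row of `employees` with every row of `departments`: 3 × 2 = 6 rows.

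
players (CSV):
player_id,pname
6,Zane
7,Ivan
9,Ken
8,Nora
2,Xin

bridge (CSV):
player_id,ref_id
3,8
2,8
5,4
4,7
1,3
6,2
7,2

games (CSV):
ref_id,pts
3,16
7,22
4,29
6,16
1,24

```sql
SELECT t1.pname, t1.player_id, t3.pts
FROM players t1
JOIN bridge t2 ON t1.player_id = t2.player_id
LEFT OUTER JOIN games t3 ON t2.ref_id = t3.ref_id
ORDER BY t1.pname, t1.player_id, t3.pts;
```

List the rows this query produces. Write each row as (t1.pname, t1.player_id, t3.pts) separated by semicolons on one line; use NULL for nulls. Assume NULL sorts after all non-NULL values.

Step 1 — t1 INNER JOIN t2 on player_id → 3 row(s).
Then LEFT JOIN `games t3` on ref_id: each of those 3 rows is kept; rows whose t2.ref_id has no match in t3 get NULL for t3's columns.

(Ivan, 7, NULL); (Xin, 2, NULL); (Zane, 6, NULL)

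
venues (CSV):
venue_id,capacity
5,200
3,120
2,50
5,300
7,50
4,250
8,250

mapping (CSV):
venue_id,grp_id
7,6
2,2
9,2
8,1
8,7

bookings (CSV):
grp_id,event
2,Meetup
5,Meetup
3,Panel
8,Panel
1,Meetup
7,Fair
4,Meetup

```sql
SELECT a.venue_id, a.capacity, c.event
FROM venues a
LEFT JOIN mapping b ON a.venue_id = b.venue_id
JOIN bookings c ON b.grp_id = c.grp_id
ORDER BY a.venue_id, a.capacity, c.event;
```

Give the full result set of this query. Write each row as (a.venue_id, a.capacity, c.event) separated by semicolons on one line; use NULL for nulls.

Evaluate left to right. First `venues a LEFT JOIN mapping b` on venue_id: 8 row(s).
Then INNER JOIN `bookings c` on grp_id: keep only rows whose b.grp_id appears in c.

(2, 50, Meetup); (8, 250, Fair); (8, 250, Meetup)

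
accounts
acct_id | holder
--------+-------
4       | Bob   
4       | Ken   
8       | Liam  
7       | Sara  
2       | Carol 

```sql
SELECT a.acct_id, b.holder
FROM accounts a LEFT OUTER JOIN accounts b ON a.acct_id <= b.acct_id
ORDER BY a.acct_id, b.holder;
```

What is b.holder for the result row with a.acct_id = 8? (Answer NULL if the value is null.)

Liam

LEFT JOIN keeps every row from `accounts a`; unmatched rows get NULL for `accounts b`'s columns.
Matching on a.acct_id <= b.acct_id.
Matched pairs: 16; unmatched a rows kept: 0.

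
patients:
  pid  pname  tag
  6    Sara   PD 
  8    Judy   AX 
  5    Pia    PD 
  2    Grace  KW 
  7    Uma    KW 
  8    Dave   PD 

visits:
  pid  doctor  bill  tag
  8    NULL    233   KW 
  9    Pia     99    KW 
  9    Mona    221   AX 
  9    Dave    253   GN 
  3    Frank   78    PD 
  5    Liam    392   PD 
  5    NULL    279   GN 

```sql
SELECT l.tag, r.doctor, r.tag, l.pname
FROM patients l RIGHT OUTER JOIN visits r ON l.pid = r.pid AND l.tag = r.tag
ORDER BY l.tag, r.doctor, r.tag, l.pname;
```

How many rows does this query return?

7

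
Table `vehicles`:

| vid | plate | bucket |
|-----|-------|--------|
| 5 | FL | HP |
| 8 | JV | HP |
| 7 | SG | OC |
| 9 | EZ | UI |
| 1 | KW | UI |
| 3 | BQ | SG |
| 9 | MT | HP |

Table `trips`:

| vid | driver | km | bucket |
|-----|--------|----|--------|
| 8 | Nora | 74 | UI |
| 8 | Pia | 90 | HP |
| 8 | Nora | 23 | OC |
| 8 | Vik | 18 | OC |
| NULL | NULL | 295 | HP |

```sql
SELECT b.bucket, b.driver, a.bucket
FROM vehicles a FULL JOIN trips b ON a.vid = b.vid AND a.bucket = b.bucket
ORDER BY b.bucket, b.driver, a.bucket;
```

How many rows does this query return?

11

FULL OUTER JOIN keeps every row from both sides; unmatched rows get NULL for the other side's columns.
Matching on a.vid = b.vid AND a.bucket = b.bucket. A NULL in a compared column never satisfies the condition.
- a row (vid=5, bucket=HP): no match → kept, b columns NULL.
- a row (vid=8, bucket=HP): matches 1 b row(s) → 1 output row(s).
- a row (vid=7, bucket=OC): no match → kept, b columns NULL.
- a row (vid=9, bucket=UI): no match → kept, b columns NULL.
- a row (vid=1, bucket=UI): no match → kept, b columns NULL.
- a row (vid=3, bucket=SG): no match → kept, b columns NULL.
- a row (vid=9, bucket=HP): no match → kept, b columns NULL.
- 4 b row(s) had no a match → kept, a columns NULL.
Total: 1 matched + 10 padded = 11 rows.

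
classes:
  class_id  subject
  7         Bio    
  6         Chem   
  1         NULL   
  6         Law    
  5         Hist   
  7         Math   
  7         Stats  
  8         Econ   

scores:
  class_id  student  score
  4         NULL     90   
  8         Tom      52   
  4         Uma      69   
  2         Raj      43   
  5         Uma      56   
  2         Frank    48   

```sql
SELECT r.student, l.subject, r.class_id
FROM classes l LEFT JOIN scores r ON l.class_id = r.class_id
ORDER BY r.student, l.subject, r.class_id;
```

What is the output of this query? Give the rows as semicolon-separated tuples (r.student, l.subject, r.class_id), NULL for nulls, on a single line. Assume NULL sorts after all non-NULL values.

LEFT JOIN keeps every row from `classes`; unmatched rows get NULL for `scores`'s columns.
Matching on l.class_id = r.class_id.
Matched pairs: 2; unmatched l rows kept: 6.

(Tom, Econ, 8); (Uma, Hist, 5); (NULL, Bio, NULL); (NULL, Chem, NULL); (NULL, Law, NULL); (NULL, Math, NULL); (NULL, Stats, NULL); (NULL, NULL, NULL)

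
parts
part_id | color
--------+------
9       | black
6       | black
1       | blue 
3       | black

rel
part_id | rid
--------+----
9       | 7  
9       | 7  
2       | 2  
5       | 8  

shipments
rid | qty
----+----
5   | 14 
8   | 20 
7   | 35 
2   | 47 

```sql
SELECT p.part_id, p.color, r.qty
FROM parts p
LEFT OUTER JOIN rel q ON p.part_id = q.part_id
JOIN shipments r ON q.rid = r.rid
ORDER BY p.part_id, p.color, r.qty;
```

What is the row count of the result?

2

Joins associate left-to-right: parts LEFT JOIN rel on part_id gives 5 intermediate row(s).
Then INNER JOIN `shipments r` on rid: keep only rows whose q.rid appears in r.
Result: 2 row(s).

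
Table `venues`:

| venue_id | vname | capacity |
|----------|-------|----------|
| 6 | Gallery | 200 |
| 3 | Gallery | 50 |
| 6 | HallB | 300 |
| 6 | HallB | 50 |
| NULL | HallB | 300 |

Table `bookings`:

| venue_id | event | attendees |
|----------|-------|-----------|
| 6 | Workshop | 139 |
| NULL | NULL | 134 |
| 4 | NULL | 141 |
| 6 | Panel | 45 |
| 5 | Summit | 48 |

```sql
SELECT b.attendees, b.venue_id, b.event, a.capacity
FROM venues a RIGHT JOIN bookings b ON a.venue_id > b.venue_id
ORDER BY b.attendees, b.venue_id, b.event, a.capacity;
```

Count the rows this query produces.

9

RIGHT JOIN keeps every row from `bookings`; unmatched rows get NULL for `venues`'s columns.
Matching on a.venue_id > b.venue_id. A NULL in a compared column never satisfies the condition.
Matched pairs: 6; unmatched b rows kept: 3.
Total: 6 matched + 3 padded = 9 rows.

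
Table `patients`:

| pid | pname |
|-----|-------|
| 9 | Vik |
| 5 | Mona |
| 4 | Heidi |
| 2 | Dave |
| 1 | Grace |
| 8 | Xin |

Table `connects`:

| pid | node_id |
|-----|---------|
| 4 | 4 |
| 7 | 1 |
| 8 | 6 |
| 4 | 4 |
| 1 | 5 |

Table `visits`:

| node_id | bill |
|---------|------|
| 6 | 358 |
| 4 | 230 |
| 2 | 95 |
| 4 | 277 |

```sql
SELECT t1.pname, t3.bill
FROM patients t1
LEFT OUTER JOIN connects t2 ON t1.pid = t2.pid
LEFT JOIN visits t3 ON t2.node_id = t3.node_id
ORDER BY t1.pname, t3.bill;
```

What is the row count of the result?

9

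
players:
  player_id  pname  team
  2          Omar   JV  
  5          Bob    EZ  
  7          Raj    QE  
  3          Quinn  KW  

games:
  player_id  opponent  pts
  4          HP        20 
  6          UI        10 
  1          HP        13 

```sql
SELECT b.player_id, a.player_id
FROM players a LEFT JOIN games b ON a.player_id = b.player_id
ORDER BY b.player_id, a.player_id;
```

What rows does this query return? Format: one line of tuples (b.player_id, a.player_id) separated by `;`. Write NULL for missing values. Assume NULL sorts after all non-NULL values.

(NULL, 2); (NULL, 3); (NULL, 5); (NULL, 7)

LEFT JOIN keeps every row from `players`; unmatched rows get NULL for `games`'s columns.
Matching on a.player_id = b.player_id.
Matched pairs: 0; unmatched a rows kept: 4.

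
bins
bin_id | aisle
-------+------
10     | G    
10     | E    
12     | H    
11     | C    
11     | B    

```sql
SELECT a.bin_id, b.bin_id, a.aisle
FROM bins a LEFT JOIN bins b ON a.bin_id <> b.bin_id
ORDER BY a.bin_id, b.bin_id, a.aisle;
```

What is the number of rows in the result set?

LEFT JOIN keeps every row from `bins a`; unmatched rows get NULL for `bins b`'s columns.
Matching on a.bin_id <> b.bin_id.
- a[0] bin_id=10 → 3 match(es) in b → 3 row(s).
- a[1] bin_id=10 → 3 match(es) in b → 3 row(s).
- a[2] bin_id=12 → 4 match(es) in b → 4 row(s).
- a[3] bin_id=11 → 3 match(es) in b → 3 row(s).
- a[4] bin_id=11 → 3 match(es) in b → 3 row(s).
Total: 16 rows.

16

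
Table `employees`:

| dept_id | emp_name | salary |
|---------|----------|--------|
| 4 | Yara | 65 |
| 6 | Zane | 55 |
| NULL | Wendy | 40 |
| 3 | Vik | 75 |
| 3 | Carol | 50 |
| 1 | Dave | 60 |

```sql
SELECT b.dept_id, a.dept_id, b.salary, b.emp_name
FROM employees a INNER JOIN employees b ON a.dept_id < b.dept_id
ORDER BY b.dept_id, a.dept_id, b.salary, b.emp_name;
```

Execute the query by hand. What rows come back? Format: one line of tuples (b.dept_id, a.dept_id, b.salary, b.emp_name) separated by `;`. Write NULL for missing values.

INNER JOIN keeps only pairs where the ON condition holds.
Matching on a.dept_id < b.dept_id. A NULL in a compared column never satisfies the condition.
- dept_id=4: 1 matching b row(s), so 1 row(s) emitted.
- dept_id=6: no matching b row, dropped.
- dept_id=NULL: no matching b row, dropped.
- dept_id=3: 2 matching b row(s), so 2 row(s) emitted.
- dept_id=3: 2 matching b row(s), so 2 row(s) emitted.
- dept_id=1: 4 matching b row(s), so 4 row(s) emitted.
After projecting and ordering:
b.dept_id | a.dept_id | b.salary | b.emp_name
3 | 1 | 50 | Carol
3 | 1 | 75 | Vik
4 | 1 | 65 | Yara
4 | 3 | 65 | Yara
4 | 3 | 65 | Yara
6 | 1 | 55 | Zane
6 | 3 | 55 | Zane
6 | 3 | 55 | Zane
6 | 4 | 55 | Zane

(3, 1, 50, Carol); (3, 1, 75, Vik); (4, 1, 65, Yara); (4, 3, 65, Yara); (4, 3, 65, Yara); (6, 1, 55, Zane); (6, 3, 55, Zane); (6, 3, 55, Zane); (6, 4, 55, Zane)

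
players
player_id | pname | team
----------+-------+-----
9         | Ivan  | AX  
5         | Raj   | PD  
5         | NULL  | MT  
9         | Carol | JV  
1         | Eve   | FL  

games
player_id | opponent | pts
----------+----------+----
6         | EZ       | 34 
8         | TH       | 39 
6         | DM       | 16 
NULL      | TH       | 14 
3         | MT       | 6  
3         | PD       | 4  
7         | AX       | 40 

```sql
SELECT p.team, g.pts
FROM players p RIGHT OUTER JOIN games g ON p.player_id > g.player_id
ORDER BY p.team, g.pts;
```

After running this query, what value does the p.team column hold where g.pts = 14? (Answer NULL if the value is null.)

NULL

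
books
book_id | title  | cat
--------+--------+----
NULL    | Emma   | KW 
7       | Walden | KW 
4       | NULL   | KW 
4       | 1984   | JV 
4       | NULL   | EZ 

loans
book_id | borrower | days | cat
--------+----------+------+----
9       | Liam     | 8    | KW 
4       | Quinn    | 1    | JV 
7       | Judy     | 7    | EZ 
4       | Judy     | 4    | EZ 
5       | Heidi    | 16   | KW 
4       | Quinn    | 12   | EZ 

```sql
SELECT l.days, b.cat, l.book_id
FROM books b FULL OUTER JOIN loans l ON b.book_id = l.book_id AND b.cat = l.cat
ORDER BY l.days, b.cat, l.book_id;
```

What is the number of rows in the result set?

FULL OUTER JOIN keeps every row from both sides; unmatched rows get NULL for the other side's columns.
Matching on b.book_id = l.book_id AND b.cat = l.cat. A NULL in a compared column never satisfies the condition.
Matched pairs: 3; unmatched b rows kept: 3; unmatched l rows kept: 3.
Total: 3 matched + 6 padded = 9 rows.

9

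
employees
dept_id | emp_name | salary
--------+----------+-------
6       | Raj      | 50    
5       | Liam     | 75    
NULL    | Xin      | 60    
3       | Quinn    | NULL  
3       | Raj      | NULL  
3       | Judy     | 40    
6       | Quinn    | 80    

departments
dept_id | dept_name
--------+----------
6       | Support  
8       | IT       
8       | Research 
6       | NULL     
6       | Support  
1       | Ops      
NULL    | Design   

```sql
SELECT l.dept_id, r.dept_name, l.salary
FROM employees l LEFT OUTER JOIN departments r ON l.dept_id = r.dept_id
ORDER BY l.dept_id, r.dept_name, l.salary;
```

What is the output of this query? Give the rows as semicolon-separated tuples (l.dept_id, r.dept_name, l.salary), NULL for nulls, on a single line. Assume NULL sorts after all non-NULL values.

(3, NULL, 40); (3, NULL, NULL); (3, NULL, NULL); (5, NULL, 75); (6, Support, 50); (6, Support, 50); (6, Support, 80); (6, Support, 80); (6, NULL, 50); (6, NULL, 80); (NULL, NULL, 60)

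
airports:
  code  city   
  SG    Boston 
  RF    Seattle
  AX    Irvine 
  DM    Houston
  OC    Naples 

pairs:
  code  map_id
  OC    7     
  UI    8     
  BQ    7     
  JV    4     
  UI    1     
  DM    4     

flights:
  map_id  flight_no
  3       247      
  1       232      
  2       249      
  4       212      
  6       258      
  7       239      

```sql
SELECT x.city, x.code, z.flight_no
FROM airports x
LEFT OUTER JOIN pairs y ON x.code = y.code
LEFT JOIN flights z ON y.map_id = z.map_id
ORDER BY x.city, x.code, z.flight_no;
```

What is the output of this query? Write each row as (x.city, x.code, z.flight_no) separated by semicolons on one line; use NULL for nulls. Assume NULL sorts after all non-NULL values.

Step 1 — x LEFT JOIN y on code → 5 row(s).
Then LEFT JOIN `flights z` on map_id: each of those 5 rows is kept; rows whose y.map_id has no match in z get NULL for z's columns.

(Boston, SG, NULL); (Houston, DM, 212); (Irvine, AX, NULL); (Naples, OC, 239); (Seattle, RF, NULL)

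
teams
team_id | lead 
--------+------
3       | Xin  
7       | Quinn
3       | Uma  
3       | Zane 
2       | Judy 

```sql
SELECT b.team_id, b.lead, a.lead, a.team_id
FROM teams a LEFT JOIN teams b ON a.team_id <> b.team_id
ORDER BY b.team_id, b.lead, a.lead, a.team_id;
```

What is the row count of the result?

14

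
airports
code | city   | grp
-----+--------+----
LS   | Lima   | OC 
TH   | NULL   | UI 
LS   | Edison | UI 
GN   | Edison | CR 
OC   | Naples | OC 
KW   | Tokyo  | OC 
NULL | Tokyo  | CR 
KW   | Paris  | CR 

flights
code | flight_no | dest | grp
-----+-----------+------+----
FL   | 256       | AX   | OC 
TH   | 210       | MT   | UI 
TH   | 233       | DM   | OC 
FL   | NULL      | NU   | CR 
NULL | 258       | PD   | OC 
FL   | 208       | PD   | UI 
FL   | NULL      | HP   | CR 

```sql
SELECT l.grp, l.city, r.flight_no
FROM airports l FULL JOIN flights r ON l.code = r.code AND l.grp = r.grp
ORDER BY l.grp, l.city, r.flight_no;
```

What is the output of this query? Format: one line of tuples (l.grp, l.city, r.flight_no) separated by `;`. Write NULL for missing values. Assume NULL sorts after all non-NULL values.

(CR, Edison, NULL); (CR, Paris, NULL); (CR, Tokyo, NULL); (OC, Lima, NULL); (OC, Naples, NULL); (OC, Tokyo, NULL); (UI, Edison, NULL); (UI, NULL, 210); (NULL, NULL, 208); (NULL, NULL, 233); (NULL, NULL, 256); (NULL, NULL, 258); (NULL, NULL, NULL); (NULL, NULL, NULL)

FULL OUTER JOIN keeps every row from both sides; unmatched rows get NULL for the other side's columns.
Matching on l.code = r.code AND l.grp = r.grp. A NULL in a compared column never satisfies the condition.
- l row (code=LS, grp=OC): no match → kept, r columns NULL.
- l row (code=TH, grp=UI): matches 1 r row(s) → 1 output row(s).
- l row (code=LS, grp=UI): no match → kept, r columns NULL.
- l row (code=GN, grp=CR): no match → kept, r columns NULL.
- l row (code=OC, grp=OC): no match → kept, r columns NULL.
- l row (code=KW, grp=OC): no match → kept, r columns NULL.
- l row (code=NULL, grp=CR): no match → kept, r columns NULL.
- l row (code=KW, grp=CR): no match → kept, r columns NULL.
- 6 r row(s) had no l match → kept, l columns NULL.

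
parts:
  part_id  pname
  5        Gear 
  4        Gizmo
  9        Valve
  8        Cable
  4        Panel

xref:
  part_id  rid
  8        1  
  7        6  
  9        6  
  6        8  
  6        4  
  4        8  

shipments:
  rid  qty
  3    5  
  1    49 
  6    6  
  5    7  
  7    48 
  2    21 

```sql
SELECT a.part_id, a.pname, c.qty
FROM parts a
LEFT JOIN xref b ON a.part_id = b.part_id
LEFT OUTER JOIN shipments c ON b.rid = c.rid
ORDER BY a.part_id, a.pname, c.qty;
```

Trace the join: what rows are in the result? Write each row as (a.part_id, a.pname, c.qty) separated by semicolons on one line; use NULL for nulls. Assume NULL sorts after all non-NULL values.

(4, Gizmo, NULL); (4, Panel, NULL); (5, Gear, NULL); (8, Cable, 49); (9, Valve, 6)

Evaluate left to right. First `parts a LEFT JOIN xref b` on part_id: 5 row(s).
Then LEFT JOIN `shipments c` on rid: each of those 5 rows is kept; rows whose b.rid has no match in c get NULL for c's columns.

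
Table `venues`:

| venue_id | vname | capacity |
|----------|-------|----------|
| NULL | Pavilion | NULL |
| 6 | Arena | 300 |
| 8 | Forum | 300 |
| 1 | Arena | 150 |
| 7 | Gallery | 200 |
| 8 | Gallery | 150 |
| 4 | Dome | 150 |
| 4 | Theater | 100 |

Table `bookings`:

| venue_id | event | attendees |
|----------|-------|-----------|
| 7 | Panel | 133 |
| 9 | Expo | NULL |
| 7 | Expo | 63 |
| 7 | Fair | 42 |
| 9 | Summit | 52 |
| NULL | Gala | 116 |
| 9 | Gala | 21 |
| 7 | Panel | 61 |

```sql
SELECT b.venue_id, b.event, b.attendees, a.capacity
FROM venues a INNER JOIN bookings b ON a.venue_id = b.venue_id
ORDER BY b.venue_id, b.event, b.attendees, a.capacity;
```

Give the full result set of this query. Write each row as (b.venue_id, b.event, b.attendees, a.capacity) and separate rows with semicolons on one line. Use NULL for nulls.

INNER JOIN keeps only pairs where the ON condition holds.
Matching on a.venue_id = b.venue_id. A NULL in a compared column never satisfies the condition.
Matched pairs: 4.

(7, Expo, 63, 200); (7, Fair, 42, 200); (7, Panel, 61, 200); (7, Panel, 133, 200)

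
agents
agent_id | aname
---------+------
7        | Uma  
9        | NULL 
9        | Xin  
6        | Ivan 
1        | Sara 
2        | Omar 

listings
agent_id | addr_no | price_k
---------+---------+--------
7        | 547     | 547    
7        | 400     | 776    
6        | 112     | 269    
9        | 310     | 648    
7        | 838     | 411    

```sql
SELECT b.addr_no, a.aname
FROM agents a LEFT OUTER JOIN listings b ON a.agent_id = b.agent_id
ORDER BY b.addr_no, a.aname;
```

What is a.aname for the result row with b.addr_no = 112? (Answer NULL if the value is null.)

Ivan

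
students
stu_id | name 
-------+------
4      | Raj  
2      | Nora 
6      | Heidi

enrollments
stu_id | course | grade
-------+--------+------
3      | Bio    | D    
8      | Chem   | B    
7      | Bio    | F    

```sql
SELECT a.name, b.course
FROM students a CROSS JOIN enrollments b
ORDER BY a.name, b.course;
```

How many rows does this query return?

CROSS JOIN pairs every row of `students` with every row of `enrollments`: 3 × 3 = 9 rows.

9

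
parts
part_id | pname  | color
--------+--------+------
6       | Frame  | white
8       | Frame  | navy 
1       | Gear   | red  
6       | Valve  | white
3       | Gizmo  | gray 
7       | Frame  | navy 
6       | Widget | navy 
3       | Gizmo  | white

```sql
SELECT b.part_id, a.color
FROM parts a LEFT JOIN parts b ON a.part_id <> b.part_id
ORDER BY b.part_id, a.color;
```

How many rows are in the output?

48

LEFT JOIN keeps every row from `parts a`; unmatched rows get NULL for `parts b`'s columns.
Matching on a.part_id <> b.part_id.
- a[0] part_id=6 → 5 match(es) in b → 5 row(s).
- a[1] part_id=8 → 7 match(es) in b → 7 row(s).
- a[2] part_id=1 → 7 match(es) in b → 7 row(s).
- a[3] part_id=6 → 5 match(es) in b → 5 row(s).
- a[4] part_id=3 → 6 match(es) in b → 6 row(s).
- a[5] part_id=7 → 7 match(es) in b → 7 row(s).
- a[6] part_id=6 → 5 match(es) in b → 5 row(s).
- a[7] part_id=3 → 6 match(es) in b → 6 row(s).
Total: 48 rows.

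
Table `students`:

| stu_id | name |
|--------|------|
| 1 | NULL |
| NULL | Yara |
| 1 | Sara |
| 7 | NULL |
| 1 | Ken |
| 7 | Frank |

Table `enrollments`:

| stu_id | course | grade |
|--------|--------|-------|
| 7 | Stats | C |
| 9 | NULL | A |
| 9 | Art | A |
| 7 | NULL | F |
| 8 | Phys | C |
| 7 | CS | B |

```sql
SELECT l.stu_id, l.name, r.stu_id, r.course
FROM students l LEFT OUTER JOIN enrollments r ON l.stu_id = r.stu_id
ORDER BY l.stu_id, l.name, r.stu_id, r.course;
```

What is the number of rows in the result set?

10

LEFT JOIN keeps every row from `students`; unmatched rows get NULL for `enrollments`'s columns.
Matching on l.stu_id = r.stu_id. A NULL in a compared column never satisfies the condition.
- l (stu_id=1) has no partner → padded with NULL.
- l (stu_id=NULL) has no partner → padded with NULL.
- l (stu_id=1) has no partner → padded with NULL.
- l (stu_id=7) pairs with 3 row(s) of r.
- l (stu_id=1) has no partner → padded with NULL.
- l (stu_id=7) pairs with 3 row(s) of r.
Total: 6 matched + 4 padded = 10 rows.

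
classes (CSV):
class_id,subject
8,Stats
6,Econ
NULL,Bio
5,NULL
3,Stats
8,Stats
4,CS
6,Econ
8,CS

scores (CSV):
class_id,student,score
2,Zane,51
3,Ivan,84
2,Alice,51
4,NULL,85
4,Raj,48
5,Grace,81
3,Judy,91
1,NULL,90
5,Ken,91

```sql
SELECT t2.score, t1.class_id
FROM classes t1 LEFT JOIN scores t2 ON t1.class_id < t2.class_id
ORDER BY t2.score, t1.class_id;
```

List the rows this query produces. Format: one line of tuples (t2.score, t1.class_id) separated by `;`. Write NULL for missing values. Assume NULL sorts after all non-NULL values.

(48, 3); (81, 3); (81, 4); (85, 3); (91, 3); (91, 4); (NULL, 5); (NULL, 6); (NULL, 6); (NULL, 8); (NULL, 8); (NULL, 8); (NULL, NULL)

LEFT JOIN keeps every row from `classes`; unmatched rows get NULL for `scores`'s columns.
Matching on t1.class_id < t2.class_id. A NULL in a compared column never satisfies the condition.
Matched pairs: 6; unmatched t1 rows kept: 7.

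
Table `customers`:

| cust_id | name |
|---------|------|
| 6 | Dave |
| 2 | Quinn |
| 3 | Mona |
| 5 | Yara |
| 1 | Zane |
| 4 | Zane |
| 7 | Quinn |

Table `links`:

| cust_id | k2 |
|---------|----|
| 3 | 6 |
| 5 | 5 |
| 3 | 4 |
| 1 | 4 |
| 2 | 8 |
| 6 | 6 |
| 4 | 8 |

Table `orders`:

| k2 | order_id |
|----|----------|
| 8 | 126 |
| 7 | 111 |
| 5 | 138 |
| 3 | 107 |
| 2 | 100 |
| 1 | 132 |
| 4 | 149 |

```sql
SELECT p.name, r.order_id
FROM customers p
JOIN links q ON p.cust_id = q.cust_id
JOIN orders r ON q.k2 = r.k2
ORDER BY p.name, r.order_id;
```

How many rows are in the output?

Joins associate left-to-right: customers INNER JOIN links on cust_id gives 7 intermediate row(s).
Then INNER JOIN `orders r` on k2: keep only rows whose q.k2 appears in r.
Result: 5 row(s).

5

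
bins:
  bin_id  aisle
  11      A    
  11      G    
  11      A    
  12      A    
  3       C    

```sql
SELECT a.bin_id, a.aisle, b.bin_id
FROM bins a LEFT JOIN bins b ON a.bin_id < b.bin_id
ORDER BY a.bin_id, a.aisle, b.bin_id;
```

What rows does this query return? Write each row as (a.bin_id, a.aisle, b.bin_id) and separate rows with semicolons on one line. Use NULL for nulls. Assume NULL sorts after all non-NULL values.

LEFT JOIN keeps every row from `bins a`; unmatched rows get NULL for `bins b`'s columns.
Matching on a.bin_id < b.bin_id.
Matched pairs: 7; unmatched a rows kept: 1.

(3, C, 11); (3, C, 11); (3, C, 11); (3, C, 12); (11, A, 12); (11, A, 12); (11, G, 12); (12, A, NULL)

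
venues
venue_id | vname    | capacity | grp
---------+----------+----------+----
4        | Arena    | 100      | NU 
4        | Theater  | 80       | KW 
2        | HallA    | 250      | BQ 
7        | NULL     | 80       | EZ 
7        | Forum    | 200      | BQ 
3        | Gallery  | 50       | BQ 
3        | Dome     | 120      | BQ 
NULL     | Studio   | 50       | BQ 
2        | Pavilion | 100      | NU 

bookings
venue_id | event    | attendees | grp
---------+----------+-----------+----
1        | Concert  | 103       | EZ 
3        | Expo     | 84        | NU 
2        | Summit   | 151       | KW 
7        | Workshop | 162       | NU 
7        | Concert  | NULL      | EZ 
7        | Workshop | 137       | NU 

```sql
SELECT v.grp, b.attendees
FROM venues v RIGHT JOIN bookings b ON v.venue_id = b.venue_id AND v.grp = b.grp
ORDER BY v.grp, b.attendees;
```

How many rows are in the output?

6

RIGHT JOIN keeps every row from `bookings`; unmatched rows get NULL for `venues`'s columns.
Matching on v.venue_id = b.venue_id AND v.grp = b.grp. A NULL in a compared column never satisfies the condition.
- v[0] venue_id=4, grp=NU → no match.
- v[1] venue_id=4, grp=KW → no match.
- v[2] venue_id=2, grp=BQ → no match.
- v[3] venue_id=7, grp=EZ → 1 match(es) in b → 1 row(s).
- v[4] venue_id=7, grp=BQ → no match.
- v[5] venue_id=3, grp=BQ → no match.
- v[6] venue_id=3, grp=BQ → no match.
- v[7] venue_id=NULL, grp=BQ → no match.
- v[8] venue_id=2, grp=NU → no match.
- 5 row(s) from b found no v partner → padded with NULL.
Total: 1 matched + 5 padded = 6 rows.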